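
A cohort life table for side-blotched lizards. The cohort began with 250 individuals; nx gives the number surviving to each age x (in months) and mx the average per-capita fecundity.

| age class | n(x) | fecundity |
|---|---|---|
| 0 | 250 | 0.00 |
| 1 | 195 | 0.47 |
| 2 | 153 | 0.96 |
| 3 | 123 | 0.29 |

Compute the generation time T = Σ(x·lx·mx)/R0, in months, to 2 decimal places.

1.80

lx = nx/n0 = nx/250: 1, 0.78, 0.612, 0.492
lx·mx: 0, 0.3666, 0.58752, 0.14268 → R0 = 1.0968
x·lx·mx: 0, 0.3666, 1.17504, 0.42804 → Σ = 1.96968
T = 1.96968 / 1.0968 = 1.795842… → 1.80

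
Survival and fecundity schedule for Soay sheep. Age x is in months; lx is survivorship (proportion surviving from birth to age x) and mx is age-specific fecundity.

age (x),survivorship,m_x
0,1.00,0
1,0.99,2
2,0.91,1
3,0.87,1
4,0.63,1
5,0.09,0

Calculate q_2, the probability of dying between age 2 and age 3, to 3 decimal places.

q_2 = (l_2 − l_3) / l_2 = (0.91 − 0.87) / 0.91
     = 0.04 / 0.91 = 0.043956… → 0.044

0.044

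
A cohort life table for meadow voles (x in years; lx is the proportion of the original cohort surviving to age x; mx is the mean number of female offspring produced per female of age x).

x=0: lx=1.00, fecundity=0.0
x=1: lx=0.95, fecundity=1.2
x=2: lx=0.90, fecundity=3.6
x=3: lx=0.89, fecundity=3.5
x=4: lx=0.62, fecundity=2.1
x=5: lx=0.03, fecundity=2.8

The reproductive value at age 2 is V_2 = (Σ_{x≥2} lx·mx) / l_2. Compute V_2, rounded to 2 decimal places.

8.60

lx·mx for x ≥ 2: 3.24, 3.115, 1.302, 0.084 → sum = 7.741
V_2 = 7.741 / l_2 = 7.741 / 0.9 = 8.601111… → 8.60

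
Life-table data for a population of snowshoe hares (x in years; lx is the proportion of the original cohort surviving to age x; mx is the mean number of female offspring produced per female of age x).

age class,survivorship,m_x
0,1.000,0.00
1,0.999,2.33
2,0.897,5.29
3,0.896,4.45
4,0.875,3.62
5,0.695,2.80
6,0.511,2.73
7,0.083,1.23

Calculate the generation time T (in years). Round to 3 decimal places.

3.127

lx·mx: 0, 2.32767, 4.74513, 3.9872, 3.1675, 1.946, 1.39503, 0.10209 → R0 = 17.67062
x·lx·mx: 0, 2.32767, 9.49026, 11.9616, 12.67, 9.73, 8.37018, 0.71463 → Σ = 55.26434
T = 55.26434 / 17.67062 = 3.12747… → 3.127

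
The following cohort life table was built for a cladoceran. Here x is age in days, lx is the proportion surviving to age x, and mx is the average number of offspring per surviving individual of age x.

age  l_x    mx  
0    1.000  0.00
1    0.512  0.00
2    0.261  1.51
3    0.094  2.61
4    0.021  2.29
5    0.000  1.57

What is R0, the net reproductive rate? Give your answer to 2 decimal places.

lx·mx by age: 0, 0, 0.39411, 0.24534, 0.04809, 0
R0 = Σ lx·mx = 0.68754 → 0.69

0.69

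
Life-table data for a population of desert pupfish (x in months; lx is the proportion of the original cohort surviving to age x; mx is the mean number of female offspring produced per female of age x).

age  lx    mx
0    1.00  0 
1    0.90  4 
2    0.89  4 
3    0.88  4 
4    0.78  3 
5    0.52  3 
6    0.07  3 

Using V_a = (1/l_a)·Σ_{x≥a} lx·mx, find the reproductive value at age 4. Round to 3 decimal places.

lx·mx for x ≥ 4: 2.34, 1.56, 0.21 → sum = 4.11
V_4 = 4.11 / l_4 = 4.11 / 0.78 = 5.269231… → 5.269

5.269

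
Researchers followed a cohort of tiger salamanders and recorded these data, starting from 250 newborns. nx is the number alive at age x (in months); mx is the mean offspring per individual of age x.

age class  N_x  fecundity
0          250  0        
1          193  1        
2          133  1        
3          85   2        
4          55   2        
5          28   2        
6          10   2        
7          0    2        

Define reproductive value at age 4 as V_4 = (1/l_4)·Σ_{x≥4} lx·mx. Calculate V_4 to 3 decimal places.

3.382

lx = nx/n0 = nx/250: 1, 0.772, 0.532, 0.34, 0.22, 0.112, 0.04, 0
lx·mx for x ≥ 4: 0.44, 0.224, 0.08, 0 → sum = 0.744
V_4 = 0.744 / l_4 = 0.744 / 0.22 = 3.381818… → 3.382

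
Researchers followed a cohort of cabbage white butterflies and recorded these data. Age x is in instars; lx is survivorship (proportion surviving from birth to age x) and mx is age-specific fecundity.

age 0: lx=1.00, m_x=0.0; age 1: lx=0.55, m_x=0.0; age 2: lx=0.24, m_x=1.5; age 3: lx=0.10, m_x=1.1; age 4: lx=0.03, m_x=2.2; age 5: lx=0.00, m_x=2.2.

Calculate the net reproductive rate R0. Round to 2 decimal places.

lx·mx by age: 0, 0, 0.36, 0.11, 0.066, 0
R0 = Σ lx·mx = 0.536 → 0.54

0.54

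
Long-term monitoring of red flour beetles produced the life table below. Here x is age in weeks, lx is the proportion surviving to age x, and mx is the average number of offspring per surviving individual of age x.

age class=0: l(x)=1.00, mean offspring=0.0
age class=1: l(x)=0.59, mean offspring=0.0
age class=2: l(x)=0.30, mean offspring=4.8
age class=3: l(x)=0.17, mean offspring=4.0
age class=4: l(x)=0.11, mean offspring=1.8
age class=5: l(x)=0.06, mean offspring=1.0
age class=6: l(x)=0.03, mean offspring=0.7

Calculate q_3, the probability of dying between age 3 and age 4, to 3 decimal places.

0.353

q_3 = (l_3 − l_4) / l_3 = (0.17 − 0.11) / 0.17
     = 0.06 / 0.17 = 0.352941… → 0.353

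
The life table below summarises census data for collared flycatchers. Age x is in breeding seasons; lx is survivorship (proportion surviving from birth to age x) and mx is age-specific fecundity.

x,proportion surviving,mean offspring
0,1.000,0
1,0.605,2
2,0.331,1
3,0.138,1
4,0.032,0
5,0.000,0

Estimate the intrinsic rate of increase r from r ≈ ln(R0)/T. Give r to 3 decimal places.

0.381

R0 = Σ lx·mx = 0 + 1.21 + 0.331 + 0.138 + 0 + 0 = 1.679
Σ x·lx·mx = 2.286; T = 2.286/1.679 = 1.36152…
r ≈ ln(R0)/T = ln(1.679)/1.36152… = 0.3806… → 0.381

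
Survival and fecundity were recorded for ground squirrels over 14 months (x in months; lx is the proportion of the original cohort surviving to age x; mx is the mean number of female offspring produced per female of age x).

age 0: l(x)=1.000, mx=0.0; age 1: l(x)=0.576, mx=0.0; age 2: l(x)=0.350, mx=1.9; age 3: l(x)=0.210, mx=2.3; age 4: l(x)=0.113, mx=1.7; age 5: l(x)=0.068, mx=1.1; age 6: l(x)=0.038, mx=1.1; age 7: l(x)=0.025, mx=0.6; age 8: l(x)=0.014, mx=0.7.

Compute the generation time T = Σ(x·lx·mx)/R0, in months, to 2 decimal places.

2.94

lx·mx: 0, 0, 0.665, 0.483, 0.1921, 0.0748, 0.0418, 0.015, 0.0098 → R0 = 1.4815
x·lx·mx: 0, 0, 1.33, 1.449, 0.7684, 0.374, 0.2508, 0.105, 0.0784 → Σ = 4.3556
T = 4.3556 / 1.4815 = 2.939993… → 2.94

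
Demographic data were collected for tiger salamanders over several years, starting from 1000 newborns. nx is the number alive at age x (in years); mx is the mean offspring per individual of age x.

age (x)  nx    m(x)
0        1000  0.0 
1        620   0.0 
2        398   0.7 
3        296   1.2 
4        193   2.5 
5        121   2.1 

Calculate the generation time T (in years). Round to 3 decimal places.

3.520

lx = nx/n0 = nx/1000: 1, 0.62, 0.398, 0.296, 0.193, 0.121
lx·mx: 0, 0, 0.2786, 0.3552, 0.4825, 0.2541 → R0 = 1.3704
x·lx·mx: 0, 0, 0.5572, 1.0656, 1.93, 1.2705 → Σ = 4.8233
T = 4.8233 / 1.3704 = 3.519629… → 3.520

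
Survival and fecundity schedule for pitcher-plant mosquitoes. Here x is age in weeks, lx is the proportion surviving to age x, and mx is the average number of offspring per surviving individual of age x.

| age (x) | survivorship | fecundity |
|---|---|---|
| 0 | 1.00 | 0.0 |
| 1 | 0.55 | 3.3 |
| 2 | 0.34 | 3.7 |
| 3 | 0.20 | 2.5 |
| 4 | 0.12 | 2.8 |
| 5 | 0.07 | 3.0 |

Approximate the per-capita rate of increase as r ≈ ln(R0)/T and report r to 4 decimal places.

0.7089

R0 = Σ lx·mx = 0 + 1.815 + 1.258 + 0.5 + 0.336 + 0.21 = 4.119
Σ x·lx·mx = 8.225; T = 8.225/4.119 = 1.99684…
r ≈ ln(R0)/T = ln(4.119)/1.99684… = 0.708924… → 0.7089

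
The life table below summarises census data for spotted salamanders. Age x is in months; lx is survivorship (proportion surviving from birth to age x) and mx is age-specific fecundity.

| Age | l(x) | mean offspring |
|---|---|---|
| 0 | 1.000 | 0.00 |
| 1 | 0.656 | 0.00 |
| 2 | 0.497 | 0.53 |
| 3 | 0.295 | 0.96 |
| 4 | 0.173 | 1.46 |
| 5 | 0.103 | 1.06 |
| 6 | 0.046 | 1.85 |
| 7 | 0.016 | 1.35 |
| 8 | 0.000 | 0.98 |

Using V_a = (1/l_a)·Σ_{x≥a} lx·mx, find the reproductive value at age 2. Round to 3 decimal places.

2.042

lx·mx for x ≥ 2: 0.26341, 0.2832, 0.25258, 0.10918, 0.0851, 0.0216, 0 → sum = 1.01507
V_2 = 1.01507 / l_2 = 1.01507 / 0.497 = 2.042394… → 2.042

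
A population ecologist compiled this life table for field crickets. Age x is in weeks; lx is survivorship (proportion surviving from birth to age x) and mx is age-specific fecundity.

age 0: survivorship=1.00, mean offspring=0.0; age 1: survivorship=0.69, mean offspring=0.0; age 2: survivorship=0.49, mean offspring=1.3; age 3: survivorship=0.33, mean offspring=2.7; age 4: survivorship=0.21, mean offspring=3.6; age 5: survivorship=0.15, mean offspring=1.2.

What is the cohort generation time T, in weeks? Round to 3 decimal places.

lx·mx: 0, 0, 0.637, 0.891, 0.756, 0.18 → R0 = 2.464
x·lx·mx: 0, 0, 1.274, 2.673, 3.024, 0.9 → Σ = 7.871
T = 7.871 / 2.464 = 3.194399… → 3.194

3.194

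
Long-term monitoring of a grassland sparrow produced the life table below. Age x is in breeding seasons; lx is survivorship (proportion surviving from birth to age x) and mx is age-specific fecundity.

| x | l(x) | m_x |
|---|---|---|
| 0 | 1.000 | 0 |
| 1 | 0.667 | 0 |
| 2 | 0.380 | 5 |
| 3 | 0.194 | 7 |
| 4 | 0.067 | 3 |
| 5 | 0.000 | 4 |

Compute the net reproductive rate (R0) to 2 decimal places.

lx·mx by age: 0, 0, 1.9, 1.358, 0.201, 0
R0 = Σ lx·mx = 3.459 → 3.46

3.46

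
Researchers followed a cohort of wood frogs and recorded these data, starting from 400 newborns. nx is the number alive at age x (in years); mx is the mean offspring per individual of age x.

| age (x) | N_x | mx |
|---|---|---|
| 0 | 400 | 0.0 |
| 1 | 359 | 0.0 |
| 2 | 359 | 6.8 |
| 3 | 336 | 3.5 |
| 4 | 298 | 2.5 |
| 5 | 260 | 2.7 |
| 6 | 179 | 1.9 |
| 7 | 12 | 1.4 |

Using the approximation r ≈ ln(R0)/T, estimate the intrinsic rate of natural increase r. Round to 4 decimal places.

0.8284

lx = nx/n0 = nx/400: 1, 0.8975, 0.8975, 0.84, 0.745, 0.65, 0.4475, 0.03
R0 = Σ lx·mx = 0 + 0 + 6.103 + 2.94 + 1.8625 + 1.755 + 0.85025 + 0.042 = 13.55275
Σ x·lx·mx = 42.6465; T = 42.6465/13.55275 = 3.1467…
r ≈ ln(R0)/T = ln(13.55275)/3.1467… = 0.828355… → 0.8284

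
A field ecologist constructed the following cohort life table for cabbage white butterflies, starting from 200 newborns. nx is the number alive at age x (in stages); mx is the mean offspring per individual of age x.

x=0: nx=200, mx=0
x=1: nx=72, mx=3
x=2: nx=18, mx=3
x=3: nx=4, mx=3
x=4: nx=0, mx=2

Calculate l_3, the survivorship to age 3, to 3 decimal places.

l_3 = n_3/n_0 = 4/200 = 0.02 → 0.020

0.020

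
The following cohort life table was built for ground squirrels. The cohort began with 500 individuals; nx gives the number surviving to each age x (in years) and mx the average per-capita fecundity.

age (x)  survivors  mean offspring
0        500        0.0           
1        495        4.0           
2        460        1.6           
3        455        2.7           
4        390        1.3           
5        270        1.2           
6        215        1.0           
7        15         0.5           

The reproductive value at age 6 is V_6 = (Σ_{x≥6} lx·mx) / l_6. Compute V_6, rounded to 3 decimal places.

1.035

lx = nx/n0 = nx/500: 1, 0.99, 0.92, 0.91, 0.78, 0.54, 0.43, 0.03
lx·mx for x ≥ 6: 0.43, 0.015 → sum = 0.445
V_6 = 0.445 / l_6 = 0.445 / 0.43 = 1.034884… → 1.035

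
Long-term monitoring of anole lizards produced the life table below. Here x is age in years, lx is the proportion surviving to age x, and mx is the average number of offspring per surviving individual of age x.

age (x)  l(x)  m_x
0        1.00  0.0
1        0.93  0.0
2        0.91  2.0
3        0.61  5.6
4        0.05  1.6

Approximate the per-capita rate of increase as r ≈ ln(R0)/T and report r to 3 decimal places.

R0 = Σ lx·mx = 0 + 0 + 1.82 + 3.416 + 0.08 = 5.316
Σ x·lx·mx = 14.208; T = 14.208/5.316 = 2.67269…
r ≈ ln(R0)/T = ln(5.316)/2.67269… = 0.62511… → 0.625

0.625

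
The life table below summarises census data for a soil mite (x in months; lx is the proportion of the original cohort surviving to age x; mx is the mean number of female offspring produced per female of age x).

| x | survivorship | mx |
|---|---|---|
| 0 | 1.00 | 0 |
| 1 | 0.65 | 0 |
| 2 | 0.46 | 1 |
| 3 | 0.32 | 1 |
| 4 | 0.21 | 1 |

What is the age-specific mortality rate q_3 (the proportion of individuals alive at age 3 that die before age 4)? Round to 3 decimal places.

0.344

q_3 = (l_3 − l_4) / l_3 = (0.32 − 0.21) / 0.32
     = 0.11 / 0.32 = 0.34375 → 0.344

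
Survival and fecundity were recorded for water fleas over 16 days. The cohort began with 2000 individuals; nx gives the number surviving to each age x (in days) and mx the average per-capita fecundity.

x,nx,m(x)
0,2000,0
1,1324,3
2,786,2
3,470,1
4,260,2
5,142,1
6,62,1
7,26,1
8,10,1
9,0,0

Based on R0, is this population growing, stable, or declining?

growing

lx = nx/n0 = nx/2000: 1, 0.662, 0.393, 0.235, 0.13, 0.071, 0.031, 0.013, 0.005, 0
R0 = Σ lx·mx = 0 + 1.986 + 0.786 + 0.235 + 0.26 + 0.071 + 0.031 + 0.013 + 0.005 + 0 = 3.387
R0 > 1, so the population is growing.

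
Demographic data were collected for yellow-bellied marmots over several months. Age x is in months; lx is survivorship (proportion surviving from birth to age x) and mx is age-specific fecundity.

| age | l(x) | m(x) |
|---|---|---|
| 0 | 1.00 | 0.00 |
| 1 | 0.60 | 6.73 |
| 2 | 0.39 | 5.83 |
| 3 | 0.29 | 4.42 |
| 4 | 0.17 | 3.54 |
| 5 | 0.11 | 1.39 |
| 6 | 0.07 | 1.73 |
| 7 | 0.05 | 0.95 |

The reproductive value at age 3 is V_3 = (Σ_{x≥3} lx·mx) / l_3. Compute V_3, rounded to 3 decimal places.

lx·mx for x ≥ 3: 1.2818, 0.6018, 0.1529, 0.1211, 0.0475 → sum = 2.2051
V_3 = 2.2051 / l_3 = 2.2051 / 0.29 = 7.603793… → 7.604

7.604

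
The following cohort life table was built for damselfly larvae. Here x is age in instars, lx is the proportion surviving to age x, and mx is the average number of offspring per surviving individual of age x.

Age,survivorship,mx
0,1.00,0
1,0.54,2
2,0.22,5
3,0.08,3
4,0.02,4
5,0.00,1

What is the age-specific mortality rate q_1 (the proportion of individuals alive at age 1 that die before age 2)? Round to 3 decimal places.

q_1 = (l_1 − l_2) / l_1 = (0.54 − 0.22) / 0.54
     = 0.32 / 0.54 = 0.592593… → 0.593

0.593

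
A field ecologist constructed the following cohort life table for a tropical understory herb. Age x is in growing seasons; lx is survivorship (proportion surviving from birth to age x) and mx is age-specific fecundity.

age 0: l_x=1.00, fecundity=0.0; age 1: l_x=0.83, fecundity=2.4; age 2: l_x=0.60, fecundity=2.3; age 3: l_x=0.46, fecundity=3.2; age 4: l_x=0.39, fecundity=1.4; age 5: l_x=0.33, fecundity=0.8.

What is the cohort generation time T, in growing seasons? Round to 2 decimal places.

2.24

lx·mx: 0, 1.992, 1.38, 1.472, 0.546, 0.264 → R0 = 5.654
x·lx·mx: 0, 1.992, 2.76, 4.416, 2.184, 1.32 → Σ = 12.672
T = 12.672 / 5.654 = 2.241245… → 2.24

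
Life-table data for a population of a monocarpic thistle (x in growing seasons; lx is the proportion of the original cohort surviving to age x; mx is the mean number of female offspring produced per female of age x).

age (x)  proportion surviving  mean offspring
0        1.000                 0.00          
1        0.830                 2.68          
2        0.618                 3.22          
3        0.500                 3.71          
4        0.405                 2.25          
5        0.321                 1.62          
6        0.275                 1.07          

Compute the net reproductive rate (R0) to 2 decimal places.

7.79

lx·mx by age: 0, 2.2244, 1.98996, 1.855, 0.91125, 0.52002, 0.29425
R0 = Σ lx·mx = 7.79488 → 7.79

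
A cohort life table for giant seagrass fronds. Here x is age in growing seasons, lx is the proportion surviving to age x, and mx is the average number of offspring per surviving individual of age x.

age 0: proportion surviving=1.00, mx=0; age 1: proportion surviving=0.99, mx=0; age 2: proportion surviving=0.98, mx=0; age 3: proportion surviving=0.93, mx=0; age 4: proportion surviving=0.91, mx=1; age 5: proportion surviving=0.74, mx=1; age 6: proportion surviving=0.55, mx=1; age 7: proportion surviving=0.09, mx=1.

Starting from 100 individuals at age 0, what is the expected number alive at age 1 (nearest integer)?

Expected survivors = N0 · l_1 = 100 × 0.99 = 99 → 99

99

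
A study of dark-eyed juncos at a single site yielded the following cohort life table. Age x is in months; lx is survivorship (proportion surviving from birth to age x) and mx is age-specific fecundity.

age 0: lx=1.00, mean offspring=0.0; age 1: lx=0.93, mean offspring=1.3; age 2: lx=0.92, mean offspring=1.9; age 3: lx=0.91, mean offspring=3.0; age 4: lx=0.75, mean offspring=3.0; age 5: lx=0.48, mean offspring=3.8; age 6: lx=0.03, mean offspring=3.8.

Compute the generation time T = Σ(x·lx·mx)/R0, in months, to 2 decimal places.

3.21

lx·mx: 0, 1.209, 1.748, 2.73, 2.25, 1.824, 0.114 → R0 = 9.875
x·lx·mx: 0, 1.209, 3.496, 8.19, 9, 9.12, 0.684 → Σ = 31.699
T = 31.699 / 9.875 = 3.210025… → 3.21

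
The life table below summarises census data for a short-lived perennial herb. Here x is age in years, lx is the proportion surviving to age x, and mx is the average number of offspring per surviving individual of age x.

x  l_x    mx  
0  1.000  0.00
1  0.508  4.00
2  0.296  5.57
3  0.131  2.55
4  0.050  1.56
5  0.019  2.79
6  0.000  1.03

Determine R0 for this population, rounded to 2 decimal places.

4.15

lx·mx by age: 0, 2.032, 1.64872, 0.33405, 0.078, 0.05301, 0
R0 = Σ lx·mx = 4.14578 → 4.15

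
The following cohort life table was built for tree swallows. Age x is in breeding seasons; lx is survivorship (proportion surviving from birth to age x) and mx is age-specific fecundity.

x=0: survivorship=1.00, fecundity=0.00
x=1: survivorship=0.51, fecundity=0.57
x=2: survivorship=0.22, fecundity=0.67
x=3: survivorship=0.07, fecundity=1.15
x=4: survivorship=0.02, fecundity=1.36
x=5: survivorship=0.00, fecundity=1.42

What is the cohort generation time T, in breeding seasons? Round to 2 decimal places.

lx·mx: 0, 0.2907, 0.1474, 0.0805, 0.0272, 0 → R0 = 0.5458
x·lx·mx: 0, 0.2907, 0.2948, 0.2415, 0.1088, 0 → Σ = 0.9358
T = 0.9358 / 0.5458 = 1.714547… → 1.71

1.71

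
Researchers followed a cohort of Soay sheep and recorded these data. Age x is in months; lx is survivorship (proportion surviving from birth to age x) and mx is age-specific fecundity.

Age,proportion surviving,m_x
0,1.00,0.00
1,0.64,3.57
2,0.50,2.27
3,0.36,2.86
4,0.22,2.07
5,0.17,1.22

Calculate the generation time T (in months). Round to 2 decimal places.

2.05

lx·mx: 0, 2.2848, 1.135, 1.0296, 0.4554, 0.2074 → R0 = 5.1122
x·lx·mx: 0, 2.2848, 2.27, 3.0888, 1.8216, 1.037 → Σ = 10.5022
T = 10.5022 / 5.1122 = 2.054341… → 2.05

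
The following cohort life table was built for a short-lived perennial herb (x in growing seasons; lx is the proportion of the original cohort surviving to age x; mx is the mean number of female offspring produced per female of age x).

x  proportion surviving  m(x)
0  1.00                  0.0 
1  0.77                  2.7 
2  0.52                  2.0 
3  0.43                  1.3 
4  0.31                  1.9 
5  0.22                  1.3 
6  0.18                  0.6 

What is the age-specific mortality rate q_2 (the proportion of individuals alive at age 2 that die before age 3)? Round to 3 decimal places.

0.173

q_2 = (l_2 − l_3) / l_2 = (0.52 − 0.43) / 0.52
     = 0.09 / 0.52 = 0.173077… → 0.173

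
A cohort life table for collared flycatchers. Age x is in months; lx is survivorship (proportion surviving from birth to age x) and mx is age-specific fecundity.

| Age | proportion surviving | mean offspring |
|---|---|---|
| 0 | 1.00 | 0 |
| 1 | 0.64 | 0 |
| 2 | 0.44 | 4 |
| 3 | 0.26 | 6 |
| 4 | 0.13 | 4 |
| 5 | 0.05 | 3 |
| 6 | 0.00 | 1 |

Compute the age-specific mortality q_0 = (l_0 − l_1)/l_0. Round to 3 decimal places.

q_0 = (l_0 − l_1) / l_0 = (1 − 0.64) / 1
     = 0.36 / 1 = 0.36 → 0.360

0.360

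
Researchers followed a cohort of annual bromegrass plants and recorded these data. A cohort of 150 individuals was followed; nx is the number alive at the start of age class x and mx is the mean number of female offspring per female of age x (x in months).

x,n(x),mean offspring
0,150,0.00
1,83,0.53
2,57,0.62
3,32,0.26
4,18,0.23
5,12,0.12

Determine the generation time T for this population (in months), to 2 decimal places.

lx = nx/n0 = nx/150: 1, 0.55333…, 0.38, 0.21333…, 0.12, 0.08
lx·mx: 0, 0.293267…, 0.2356, 0.055467…, 0.0276, 0.0096 → R0 = 0.621533…
x·lx·mx: 0, 0.293267…, 0.4712, 0.1664…, 0.1104, 0.048 → Σ = 1.089267…
T = 1.089267… / 0.621533… = 1.752547… → 1.75

1.75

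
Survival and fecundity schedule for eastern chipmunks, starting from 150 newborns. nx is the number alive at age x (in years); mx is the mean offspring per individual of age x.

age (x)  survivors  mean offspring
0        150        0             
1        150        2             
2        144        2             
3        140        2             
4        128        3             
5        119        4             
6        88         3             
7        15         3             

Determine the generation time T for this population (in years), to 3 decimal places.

3.697

lx = nx/n0 = nx/150: 1, 1, 0.96, 0.93333…, 0.85333…, 0.79333…, 0.58667…, 0.1
lx·mx: 0, 2, 1.92, 1.866667…, 2.56…, 3.173333…, 1.76…, 0.3 → R0 = 13.58…
x·lx·mx: 0, 2, 3.84, 5.6…, 10.24…, 15.866667…, 10.56…, 2.1 → Σ = 50.206667…
T = 50.206667… / 13.58… = 3.697104… → 3.697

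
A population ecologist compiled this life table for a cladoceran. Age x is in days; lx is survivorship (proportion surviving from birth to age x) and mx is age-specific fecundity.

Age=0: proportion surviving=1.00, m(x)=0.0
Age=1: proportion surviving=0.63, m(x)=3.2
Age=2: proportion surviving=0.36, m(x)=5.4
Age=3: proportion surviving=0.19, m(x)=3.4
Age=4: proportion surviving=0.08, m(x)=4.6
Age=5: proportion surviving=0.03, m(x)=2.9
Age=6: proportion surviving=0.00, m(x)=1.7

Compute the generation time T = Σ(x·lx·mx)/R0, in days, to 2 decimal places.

1.93

lx·mx: 0, 2.016, 1.944, 0.646, 0.368, 0.087, 0 → R0 = 5.061
x·lx·mx: 0, 2.016, 3.888, 1.938, 1.472, 0.435, 0 → Σ = 9.749
T = 9.749 / 5.061 = 1.926299… → 1.93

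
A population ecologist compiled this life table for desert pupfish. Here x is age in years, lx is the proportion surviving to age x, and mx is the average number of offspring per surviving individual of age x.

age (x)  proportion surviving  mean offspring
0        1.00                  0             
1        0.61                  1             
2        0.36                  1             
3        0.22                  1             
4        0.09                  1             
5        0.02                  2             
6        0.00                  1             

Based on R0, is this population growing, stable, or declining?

R0 = Σ lx·mx = 0 + 0.61 + 0.36 + 0.22 + 0.09 + 0.04 + 0 = 1.32
R0 > 1, so the population is growing.

growing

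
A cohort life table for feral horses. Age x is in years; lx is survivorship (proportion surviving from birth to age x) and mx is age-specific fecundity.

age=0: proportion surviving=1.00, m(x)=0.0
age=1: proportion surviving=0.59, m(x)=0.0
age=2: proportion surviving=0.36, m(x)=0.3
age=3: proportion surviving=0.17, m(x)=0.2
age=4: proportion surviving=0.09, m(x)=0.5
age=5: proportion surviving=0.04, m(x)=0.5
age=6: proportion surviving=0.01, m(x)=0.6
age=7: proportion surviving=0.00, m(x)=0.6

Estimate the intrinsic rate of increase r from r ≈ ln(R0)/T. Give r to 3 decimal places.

R0 = Σ lx·mx = 0 + 0 + 0.108 + 0.034 + 0.045 + 0.02 + 0.006 + 0 = 0.213
Σ x·lx·mx = 0.634; T = 0.634/0.213 = 2.97653…
r ≈ ln(R0)/T = ln(0.213)/2.97653… = -0.51955… → -0.520

-0.520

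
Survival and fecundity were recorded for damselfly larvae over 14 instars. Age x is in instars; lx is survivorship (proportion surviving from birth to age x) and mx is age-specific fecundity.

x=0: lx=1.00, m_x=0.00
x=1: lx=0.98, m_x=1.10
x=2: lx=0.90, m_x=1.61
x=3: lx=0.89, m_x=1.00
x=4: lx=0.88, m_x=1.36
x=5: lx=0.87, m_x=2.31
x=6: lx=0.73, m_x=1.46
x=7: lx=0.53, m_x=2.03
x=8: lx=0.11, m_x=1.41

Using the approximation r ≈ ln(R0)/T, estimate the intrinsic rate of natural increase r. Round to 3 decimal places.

R0 = Σ lx·mx = 0 + 1.078 + 1.449 + 0.89 + 1.1968 + 2.0097 + 1.0658 + 1.0759 + 0.1551 = 8.9203
Σ x·lx·mx = 36.6486; T = 36.6486/8.9203 = 4.10845…
r ≈ ln(R0)/T = ln(8.9203)/4.10845… = 0.53264… → 0.533

0.533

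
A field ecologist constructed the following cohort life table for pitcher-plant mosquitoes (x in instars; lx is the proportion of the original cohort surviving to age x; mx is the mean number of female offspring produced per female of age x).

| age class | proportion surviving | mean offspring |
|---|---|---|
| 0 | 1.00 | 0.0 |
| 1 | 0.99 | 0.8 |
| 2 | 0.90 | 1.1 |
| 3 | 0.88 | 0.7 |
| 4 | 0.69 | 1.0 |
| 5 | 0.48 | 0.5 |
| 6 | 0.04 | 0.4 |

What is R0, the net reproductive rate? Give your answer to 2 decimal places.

lx·mx by age: 0, 0.792, 0.99, 0.616, 0.69, 0.24, 0.016
R0 = Σ lx·mx = 3.344 → 3.34

3.34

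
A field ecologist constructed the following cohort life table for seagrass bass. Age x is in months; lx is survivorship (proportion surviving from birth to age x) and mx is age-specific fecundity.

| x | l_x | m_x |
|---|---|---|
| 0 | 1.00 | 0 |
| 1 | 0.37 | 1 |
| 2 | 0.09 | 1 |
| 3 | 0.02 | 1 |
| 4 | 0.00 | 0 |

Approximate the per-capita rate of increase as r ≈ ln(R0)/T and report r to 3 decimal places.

-0.578

R0 = Σ lx·mx = 0 + 0.37 + 0.09 + 0.02 + 0 = 0.48
Σ x·lx·mx = 0.61; T = 0.61/0.48 = 1.27083…
r ≈ ln(R0)/T = ln(0.48)/1.27083… = -0.57755… → -0.578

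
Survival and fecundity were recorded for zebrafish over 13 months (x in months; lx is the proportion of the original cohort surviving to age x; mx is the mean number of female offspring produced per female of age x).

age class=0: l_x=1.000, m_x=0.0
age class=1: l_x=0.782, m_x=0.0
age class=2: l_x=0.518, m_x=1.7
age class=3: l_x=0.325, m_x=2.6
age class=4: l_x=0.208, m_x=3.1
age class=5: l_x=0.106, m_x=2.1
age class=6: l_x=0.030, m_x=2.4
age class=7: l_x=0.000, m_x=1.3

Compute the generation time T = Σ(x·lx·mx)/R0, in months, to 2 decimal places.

3.16

lx·mx: 0, 0, 0.8806, 0.845, 0.6448, 0.2226, 0.072, 0 → R0 = 2.665
x·lx·mx: 0, 0, 1.7612, 2.535, 2.5792, 1.113, 0.432, 0 → Σ = 8.4204
T = 8.4204 / 2.665 = 3.159625… → 3.16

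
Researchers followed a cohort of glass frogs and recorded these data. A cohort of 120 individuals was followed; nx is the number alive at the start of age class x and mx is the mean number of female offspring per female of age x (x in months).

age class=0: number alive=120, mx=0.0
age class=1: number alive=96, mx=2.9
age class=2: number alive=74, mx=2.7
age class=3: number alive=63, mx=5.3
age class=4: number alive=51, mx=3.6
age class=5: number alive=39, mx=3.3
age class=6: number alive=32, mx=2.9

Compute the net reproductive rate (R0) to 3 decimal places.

lx = nx/n0 = nx/120: 1, 0.8, 0.61667…, 0.525, 0.425, 0.325, 0.26667…
lx·mx by age: 0, 2.32, 1.665…, 2.7825, 1.53, 1.0725, 0.773333…
R0 = Σ lx·mx = 10.143333… → 10.143

10.143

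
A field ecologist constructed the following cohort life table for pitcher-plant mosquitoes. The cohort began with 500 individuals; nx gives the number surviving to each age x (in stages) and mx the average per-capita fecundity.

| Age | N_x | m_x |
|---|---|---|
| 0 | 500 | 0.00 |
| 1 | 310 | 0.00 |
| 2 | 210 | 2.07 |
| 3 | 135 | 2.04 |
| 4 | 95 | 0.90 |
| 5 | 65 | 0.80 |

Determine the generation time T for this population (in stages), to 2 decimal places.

2.71

lx = nx/n0 = nx/500: 1, 0.62, 0.42, 0.27, 0.19, 0.13
lx·mx: 0, 0, 0.8694, 0.5508, 0.171, 0.104 → R0 = 1.6952
x·lx·mx: 0, 0, 1.7388, 1.6524, 0.684, 0.52 → Σ = 4.5952
T = 4.5952 / 1.6952 = 2.710713… → 2.71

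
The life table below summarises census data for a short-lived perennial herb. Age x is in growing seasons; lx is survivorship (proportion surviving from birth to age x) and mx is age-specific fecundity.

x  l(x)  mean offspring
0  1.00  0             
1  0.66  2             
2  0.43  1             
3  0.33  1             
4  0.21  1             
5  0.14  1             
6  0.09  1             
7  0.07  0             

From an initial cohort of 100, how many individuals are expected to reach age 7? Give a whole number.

Expected survivors = N0 · l_7 = 100 × 0.07 = 7 → 7

7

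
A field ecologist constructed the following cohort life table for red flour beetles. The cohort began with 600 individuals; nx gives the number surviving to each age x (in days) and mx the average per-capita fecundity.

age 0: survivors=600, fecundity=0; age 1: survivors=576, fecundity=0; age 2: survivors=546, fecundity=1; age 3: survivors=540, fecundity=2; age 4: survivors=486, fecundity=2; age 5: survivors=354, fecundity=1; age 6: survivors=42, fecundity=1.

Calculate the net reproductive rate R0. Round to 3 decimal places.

4.990

lx = nx/n0 = nx/600: 1, 0.96, 0.91, 0.9, 0.81, 0.59, 0.07
lx·mx by age: 0, 0, 0.91, 1.8, 1.62, 0.59, 0.07
R0 = Σ lx·mx = 4.99 → 4.990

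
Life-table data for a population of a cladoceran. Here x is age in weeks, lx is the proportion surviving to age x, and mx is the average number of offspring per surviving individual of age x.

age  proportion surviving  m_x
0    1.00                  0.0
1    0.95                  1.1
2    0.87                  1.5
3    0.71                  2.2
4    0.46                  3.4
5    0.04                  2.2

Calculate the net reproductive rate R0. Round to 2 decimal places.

lx·mx by age: 0, 1.045, 1.305, 1.562, 1.564, 0.088
R0 = Σ lx·mx = 5.564 → 5.56

5.56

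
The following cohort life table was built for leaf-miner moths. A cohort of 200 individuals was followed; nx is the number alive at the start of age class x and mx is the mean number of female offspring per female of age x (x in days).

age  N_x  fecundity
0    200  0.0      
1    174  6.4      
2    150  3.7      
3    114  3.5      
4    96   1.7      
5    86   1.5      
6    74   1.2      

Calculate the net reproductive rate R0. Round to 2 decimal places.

12.24

lx = nx/n0 = nx/200: 1, 0.87, 0.75, 0.57, 0.48, 0.43, 0.37
lx·mx by age: 0, 5.568, 2.775, 1.995, 0.816, 0.645, 0.444
R0 = Σ lx·mx = 12.243 → 12.24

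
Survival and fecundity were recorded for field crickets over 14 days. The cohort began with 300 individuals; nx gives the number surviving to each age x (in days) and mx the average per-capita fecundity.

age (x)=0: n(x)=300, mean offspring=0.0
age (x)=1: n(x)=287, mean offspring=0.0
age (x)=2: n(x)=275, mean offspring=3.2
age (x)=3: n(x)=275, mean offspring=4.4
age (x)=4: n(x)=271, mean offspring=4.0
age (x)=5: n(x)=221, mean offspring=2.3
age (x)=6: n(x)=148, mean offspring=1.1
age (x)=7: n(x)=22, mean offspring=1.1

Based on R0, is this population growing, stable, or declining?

lx = nx/n0 = nx/300: 1, 0.95667…, 0.91667…, 0.91667…, 0.90333…, 0.73667…, 0.49333…, 0.07333…
R0 = Σ lx·mx = 0 + 0 + 2.933333… + 4.033333… + 3.613333… + 1.694333… + 0.542667… + 0.080667… = 12.897667…
R0 > 1, so the population is growing.

growing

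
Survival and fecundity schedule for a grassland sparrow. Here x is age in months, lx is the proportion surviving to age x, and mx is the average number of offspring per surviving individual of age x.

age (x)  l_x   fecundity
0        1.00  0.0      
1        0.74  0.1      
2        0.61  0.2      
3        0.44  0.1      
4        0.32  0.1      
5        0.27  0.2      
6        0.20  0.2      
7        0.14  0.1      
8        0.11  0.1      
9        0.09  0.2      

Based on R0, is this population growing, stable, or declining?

declining

R0 = Σ lx·mx = 0 + 0.074 + 0.122 + 0.044 + 0.032 + 0.054 + 0.04 + 0.014 + 0.011 + 0.018 = 0.409
R0 < 1, so the population is declining.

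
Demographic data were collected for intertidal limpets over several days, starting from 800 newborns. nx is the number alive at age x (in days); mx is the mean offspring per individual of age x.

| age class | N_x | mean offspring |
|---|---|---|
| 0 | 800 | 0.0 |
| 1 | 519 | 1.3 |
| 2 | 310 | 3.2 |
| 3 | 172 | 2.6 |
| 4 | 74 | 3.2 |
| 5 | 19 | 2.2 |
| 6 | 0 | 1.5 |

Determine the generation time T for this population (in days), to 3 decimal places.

lx = nx/n0 = nx/800: 1, 0.64875, 0.3875, 0.215, 0.0925, 0.02375, 0
lx·mx: 0, 0.843375, 1.24, 0.559, 0.296, 0.05225, 0 → R0 = 2.990625
x·lx·mx: 0, 0.843375, 2.48, 1.677, 1.184, 0.26125, 0 → Σ = 6.445625
T = 6.445625 / 2.990625 = 2.155277… → 2.155

2.155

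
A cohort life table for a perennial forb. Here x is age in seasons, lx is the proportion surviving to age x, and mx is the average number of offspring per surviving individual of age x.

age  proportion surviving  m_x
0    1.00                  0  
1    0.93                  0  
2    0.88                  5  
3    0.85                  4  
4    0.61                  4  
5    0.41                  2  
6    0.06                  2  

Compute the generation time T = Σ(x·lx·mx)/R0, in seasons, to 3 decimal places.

lx·mx: 0, 0, 4.4, 3.4, 2.44, 0.82, 0.12 → R0 = 11.18
x·lx·mx: 0, 0, 8.8, 10.2, 9.76, 4.1, 0.72 → Σ = 33.58
T = 33.58 / 11.18 = 3.003578… → 3.004

3.004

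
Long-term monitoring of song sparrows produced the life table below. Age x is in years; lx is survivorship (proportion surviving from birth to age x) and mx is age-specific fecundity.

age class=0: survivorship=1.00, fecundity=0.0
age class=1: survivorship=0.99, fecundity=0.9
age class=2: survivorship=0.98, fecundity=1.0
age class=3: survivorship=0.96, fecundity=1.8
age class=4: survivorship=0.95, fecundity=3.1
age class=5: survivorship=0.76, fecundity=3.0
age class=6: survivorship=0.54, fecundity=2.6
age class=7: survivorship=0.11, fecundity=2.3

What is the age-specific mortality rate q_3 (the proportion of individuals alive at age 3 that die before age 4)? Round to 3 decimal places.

0.010

q_3 = (l_3 − l_4) / l_3 = (0.96 − 0.95) / 0.96
     = 0.01 / 0.96 = 0.010417… → 0.010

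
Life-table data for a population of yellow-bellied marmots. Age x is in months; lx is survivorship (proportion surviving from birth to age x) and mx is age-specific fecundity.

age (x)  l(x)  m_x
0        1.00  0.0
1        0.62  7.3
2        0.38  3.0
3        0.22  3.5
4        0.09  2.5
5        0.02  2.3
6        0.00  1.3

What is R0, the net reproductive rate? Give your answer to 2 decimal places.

lx·mx by age: 0, 4.526, 1.14, 0.77, 0.225, 0.046, 0
R0 = Σ lx·mx = 6.707 → 6.71

6.71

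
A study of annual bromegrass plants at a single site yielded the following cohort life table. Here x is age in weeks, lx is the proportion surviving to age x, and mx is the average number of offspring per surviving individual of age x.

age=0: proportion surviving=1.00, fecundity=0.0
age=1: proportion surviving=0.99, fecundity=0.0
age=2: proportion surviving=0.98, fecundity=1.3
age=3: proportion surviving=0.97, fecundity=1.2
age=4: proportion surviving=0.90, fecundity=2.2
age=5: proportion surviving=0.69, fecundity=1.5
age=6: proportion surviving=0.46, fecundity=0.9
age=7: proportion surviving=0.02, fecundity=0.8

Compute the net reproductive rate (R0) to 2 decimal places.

lx·mx by age: 0, 0, 1.274, 1.164, 1.98, 1.035, 0.414, 0.016
R0 = Σ lx·mx = 5.883 → 5.88

5.88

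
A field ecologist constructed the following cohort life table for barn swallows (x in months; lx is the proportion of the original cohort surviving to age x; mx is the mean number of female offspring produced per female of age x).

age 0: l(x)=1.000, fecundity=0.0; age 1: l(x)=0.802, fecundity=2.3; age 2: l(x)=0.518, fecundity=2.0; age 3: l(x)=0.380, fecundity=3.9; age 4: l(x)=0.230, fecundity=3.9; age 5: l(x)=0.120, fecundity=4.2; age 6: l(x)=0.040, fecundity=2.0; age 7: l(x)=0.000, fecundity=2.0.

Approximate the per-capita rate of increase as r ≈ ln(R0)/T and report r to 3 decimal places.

R0 = Σ lx·mx = 0 + 1.8446 + 1.036 + 1.482 + 0.897 + 0.504 + 0.08 + 0 = 5.8436
Σ x·lx·mx = 14.9506; T = 14.9506/5.8436 = 2.55846…
r ≈ ln(R0)/T = ln(5.8436)/2.55846… = 0.69… → 0.690

0.690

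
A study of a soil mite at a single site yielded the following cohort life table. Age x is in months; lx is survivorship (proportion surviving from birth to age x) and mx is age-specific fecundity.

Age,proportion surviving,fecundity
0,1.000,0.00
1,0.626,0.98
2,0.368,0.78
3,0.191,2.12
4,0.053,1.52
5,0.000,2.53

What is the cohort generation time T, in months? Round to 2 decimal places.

lx·mx: 0, 0.61348, 0.28704, 0.40492, 0.08056, 0 → R0 = 1.386
x·lx·mx: 0, 0.61348, 0.57408, 1.21476, 0.32224, 0 → Σ = 2.72456
T = 2.72456 / 1.386 = 1.965772… → 1.97

1.97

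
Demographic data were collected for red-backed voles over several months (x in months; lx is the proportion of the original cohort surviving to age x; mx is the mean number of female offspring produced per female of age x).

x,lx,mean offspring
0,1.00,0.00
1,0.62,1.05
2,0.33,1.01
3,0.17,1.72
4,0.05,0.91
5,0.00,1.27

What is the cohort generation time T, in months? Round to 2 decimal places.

1.80

lx·mx: 0, 0.651, 0.3333, 0.2924, 0.0455, 0 → R0 = 1.3222
x·lx·mx: 0, 0.651, 0.6666, 0.8772, 0.182, 0 → Σ = 2.3768
T = 2.3768 / 1.3222 = 1.79761… → 1.80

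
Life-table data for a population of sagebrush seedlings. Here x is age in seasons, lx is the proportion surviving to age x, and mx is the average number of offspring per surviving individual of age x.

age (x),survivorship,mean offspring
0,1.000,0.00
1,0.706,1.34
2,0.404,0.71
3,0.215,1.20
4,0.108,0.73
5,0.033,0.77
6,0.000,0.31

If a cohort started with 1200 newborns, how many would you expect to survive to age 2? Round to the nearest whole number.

485

Expected survivors = N0 · l_2 = 1200 × 0.404 = 484.8 → 485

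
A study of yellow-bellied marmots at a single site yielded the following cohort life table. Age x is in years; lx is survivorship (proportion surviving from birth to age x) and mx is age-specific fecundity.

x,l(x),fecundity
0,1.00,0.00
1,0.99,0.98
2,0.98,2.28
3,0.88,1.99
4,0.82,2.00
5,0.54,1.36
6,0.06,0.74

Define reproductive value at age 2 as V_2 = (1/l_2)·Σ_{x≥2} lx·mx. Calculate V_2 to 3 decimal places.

6.535

lx·mx for x ≥ 2: 2.2344, 1.7512, 1.64, 0.7344, 0.0444 → sum = 6.4044
V_2 = 6.4044 / l_2 = 6.4044 / 0.98 = 6.535102… → 6.535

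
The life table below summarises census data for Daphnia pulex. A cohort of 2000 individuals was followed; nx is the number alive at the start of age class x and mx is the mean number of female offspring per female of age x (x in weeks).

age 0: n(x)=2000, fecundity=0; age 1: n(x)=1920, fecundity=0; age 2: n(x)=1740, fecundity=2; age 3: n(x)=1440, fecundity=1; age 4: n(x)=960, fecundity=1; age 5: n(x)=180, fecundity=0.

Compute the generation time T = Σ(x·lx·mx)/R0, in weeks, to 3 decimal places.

lx = nx/n0 = nx/2000: 1, 0.96, 0.87, 0.72, 0.48, 0.09
lx·mx: 0, 0, 1.74, 0.72, 0.48, 0 → R0 = 2.94
x·lx·mx: 0, 0, 3.48, 2.16, 1.92, 0 → Σ = 7.56
T = 7.56 / 2.94 = 2.571429… → 2.571

2.571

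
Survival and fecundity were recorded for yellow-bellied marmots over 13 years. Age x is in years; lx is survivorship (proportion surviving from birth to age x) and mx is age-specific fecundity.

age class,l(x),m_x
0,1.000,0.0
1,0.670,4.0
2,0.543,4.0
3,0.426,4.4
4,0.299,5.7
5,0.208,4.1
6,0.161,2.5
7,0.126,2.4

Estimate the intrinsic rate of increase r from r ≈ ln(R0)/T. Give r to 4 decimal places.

R0 = Σ lx·mx = 0 + 2.68 + 2.172 + 1.8744 + 1.7043 + 0.8528 + 0.4025 + 0.3024 = 9.9884
Σ x·lx·mx = 28.2602; T = 28.2602/9.9884 = 2.8293…
r ≈ ln(R0)/T = ln(9.9884)/2.8293… = 0.813425… → 0.8134

0.8134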